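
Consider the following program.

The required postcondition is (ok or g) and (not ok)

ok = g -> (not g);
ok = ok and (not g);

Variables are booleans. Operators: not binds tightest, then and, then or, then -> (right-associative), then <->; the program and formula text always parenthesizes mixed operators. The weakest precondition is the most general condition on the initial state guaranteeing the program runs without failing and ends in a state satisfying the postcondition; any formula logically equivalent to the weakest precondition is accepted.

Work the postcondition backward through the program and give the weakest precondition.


Working backward. After the program, (ok or g) and (not ok) must hold.
Before ok := ok and (not g): ((ok and (not g)) or g) and (not (ok and (not g)))
Before ok := g -> (not g): (((g -> (not g)) and (not g)) or g) and (not ((g -> (not g)) and (not g)))
Answer: WP = (((g -> (not g)) and (not g)) or g) and (not ((g -> (not g)) and (not g)))


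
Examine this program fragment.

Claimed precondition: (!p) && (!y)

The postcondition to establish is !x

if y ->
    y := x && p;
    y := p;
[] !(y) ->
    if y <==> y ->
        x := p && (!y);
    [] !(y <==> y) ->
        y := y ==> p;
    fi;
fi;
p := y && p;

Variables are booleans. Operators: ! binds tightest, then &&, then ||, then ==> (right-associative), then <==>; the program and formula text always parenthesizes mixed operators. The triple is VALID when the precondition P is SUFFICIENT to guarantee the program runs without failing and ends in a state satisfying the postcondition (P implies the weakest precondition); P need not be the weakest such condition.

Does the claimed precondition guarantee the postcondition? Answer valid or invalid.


Working backward. After the program, !x must hold.
Before p := y && p: !x
Then branch requires !x; else branch requires !(p && (!y)).
Before the if: (y ==> (!x)) && ((!y) ==> (!(p && (!y))))
The weakest precondition is (y ==> (!x)) && ((!y) ==> (!(p && (!y)))).
Check whether (!p) && (!y) implies it.
Every state satisfying the precondition satisfies the weakest precondition: the implication holds.
Answer: valid


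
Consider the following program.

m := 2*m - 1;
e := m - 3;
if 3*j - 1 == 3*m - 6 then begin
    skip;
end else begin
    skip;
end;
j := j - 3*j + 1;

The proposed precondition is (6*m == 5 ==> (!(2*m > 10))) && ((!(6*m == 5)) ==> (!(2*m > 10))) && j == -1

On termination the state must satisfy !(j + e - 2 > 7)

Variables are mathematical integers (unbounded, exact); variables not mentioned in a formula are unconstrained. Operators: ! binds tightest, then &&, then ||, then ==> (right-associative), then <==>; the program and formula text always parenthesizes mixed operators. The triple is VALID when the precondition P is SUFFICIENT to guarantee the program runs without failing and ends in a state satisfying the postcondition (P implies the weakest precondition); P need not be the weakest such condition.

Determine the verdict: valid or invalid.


Working backward. After the program, the postcondition !(j + e - 2 > 7) must hold; in canonical form it is !(e + j > 9).
Before j := j - 3*j + 1: !(e > 2*j + 8)
Then branch requires !(e > 2*j + 8); else branch requires !(e > 2*j + 8).
Before the if: (3*j == 3*m - 5 ==> (!(e > 2*j + 8))) && ((!(3*j == 3*m - 5)) ==> (!(e > 2*j + 8)))
Before e := m - 3: (3*j == 3*m - 5 ==> (!(m > 2*j + 11))) && ((!(3*j == 3*m - 5)) ==> (!(m > 2*j + 11)))
Before m := 2*m - 1: (3*j == 6*m - 8 ==> (!(2*m > 2*j + 12))) && ((!(3*j == 6*m - 8)) ==> (!(2*m > 2*j + 12)))
The weakest precondition is (3*j == 6*m - 8 ==> (!(2*m > 2*j + 12))) && ((!(3*j == 6*m - 8)) ==> (!(2*m > 2*j + 12))).
Check whether (6*m == 5 ==> (!(2*m > 10))) && ((!(6*m == 5)) ==> (!(2*m > 10))) && j == -1 implies it.
Every state satisfying the precondition satisfies the weakest precondition: the implication holds.
Answer: valid


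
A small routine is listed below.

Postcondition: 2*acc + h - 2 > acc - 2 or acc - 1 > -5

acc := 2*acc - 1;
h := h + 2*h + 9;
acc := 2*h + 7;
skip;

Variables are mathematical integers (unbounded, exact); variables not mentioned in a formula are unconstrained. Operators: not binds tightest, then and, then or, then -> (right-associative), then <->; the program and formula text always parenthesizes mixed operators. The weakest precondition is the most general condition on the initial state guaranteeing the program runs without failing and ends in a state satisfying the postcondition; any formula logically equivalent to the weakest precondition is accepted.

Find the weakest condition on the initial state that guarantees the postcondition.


Working backward. After the program, the postcondition 2*acc + h - 2 > acc - 2 or acc - 1 > -5 must hold; in canonical form it is acc + h > 0 or acc > -4.
Before skip: acc + h > 0 or acc > -4
Before acc := 2*h + 7: 3*h > -7 or 2*h > -11
Before h := h + 2*h + 9: 9*h > -34 or 6*h > -29
Before acc := 2*acc - 1: 9*h > -34 or 6*h > -29
Answer: WP = 9*h > -34 or 6*h > -29


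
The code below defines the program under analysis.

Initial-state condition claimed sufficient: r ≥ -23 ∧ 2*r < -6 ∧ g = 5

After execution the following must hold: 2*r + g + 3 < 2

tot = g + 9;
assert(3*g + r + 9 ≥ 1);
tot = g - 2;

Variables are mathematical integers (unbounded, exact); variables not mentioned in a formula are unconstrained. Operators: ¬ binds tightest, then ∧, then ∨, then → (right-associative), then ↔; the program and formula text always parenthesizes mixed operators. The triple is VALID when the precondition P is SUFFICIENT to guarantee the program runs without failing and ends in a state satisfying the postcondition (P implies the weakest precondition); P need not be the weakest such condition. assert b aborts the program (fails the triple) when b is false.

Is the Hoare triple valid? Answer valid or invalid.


Working backward. After the program, the postcondition 2*r + g + 3 < 2 must hold; in canonical form it is g + 2*r < -1.
Before tot := g - 2: g + 2*r < -1
Before assert 3*g + r + 9 ≥ 1: 3*g + r ≥ -8 ∧ g + 2*r < -1
Before tot := g + 9: 3*g + r ≥ -8 ∧ g + 2*r < -1
The weakest precondition is 3*g + r ≥ -8 ∧ g + 2*r < -1.
Check whether r ≥ -23 ∧ 2*r < -6 ∧ g = 5 implies it.
Every state satisfying the precondition satisfies the weakest precondition: the implication holds.
Answer: valid


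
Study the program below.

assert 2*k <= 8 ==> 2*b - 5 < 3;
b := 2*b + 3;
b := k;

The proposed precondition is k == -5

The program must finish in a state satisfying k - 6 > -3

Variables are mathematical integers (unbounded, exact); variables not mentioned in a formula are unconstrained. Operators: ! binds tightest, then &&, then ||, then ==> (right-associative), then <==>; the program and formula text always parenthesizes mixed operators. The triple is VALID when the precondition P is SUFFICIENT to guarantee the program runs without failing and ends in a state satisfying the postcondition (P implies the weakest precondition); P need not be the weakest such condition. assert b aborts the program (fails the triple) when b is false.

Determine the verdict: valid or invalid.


Working backward. After the program, the postcondition k - 6 > -3 must hold; in canonical form it is k > 3.
Before b := k: k > 3
Before b := 2*b + 3: k > 3
Before assert 2*k <= 8 ==> 2*b - 5 < 3: (2*k <= 8 ==> 2*b < 8) && k > 3
The weakest precondition is (2*k <= 8 ==> 2*b < 8) && k > 3.
Check whether k == -5 implies it.
Countermodel: at the initial state b = 0, k = -5, the precondition holds but the weakest precondition fails.
Answer: invalid


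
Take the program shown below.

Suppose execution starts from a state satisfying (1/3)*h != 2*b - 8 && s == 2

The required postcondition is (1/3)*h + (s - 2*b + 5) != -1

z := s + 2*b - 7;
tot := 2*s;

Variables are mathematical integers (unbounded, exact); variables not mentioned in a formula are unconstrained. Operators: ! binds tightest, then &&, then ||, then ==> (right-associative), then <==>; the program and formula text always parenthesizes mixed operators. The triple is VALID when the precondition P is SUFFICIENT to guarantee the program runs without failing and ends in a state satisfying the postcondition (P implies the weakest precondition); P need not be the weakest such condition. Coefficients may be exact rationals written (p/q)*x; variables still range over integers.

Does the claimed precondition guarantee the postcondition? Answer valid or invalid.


Working backward. After the program, the postcondition (1/3)*h + (s - 2*b + 5) != -1 must hold; in canonical form it is (1/3)*h + s != 2*b - 6.
Before tot := 2*s: (1/3)*h + s != 2*b - 6
Before z := s + 2*b - 7: (1/3)*h + s != 2*b - 6
The weakest precondition is (1/3)*h + s != 2*b - 6.
Check whether (1/3)*h != 2*b - 8 && s == 2 implies it.
Every state satisfying the precondition satisfies the weakest precondition: the implication holds.
Answer: valid


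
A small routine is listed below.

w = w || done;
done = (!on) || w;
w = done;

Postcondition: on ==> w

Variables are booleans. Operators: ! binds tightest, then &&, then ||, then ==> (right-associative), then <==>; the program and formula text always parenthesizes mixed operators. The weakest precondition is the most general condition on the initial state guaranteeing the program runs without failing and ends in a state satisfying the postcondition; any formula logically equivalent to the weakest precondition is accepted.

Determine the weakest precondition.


Working backward. After the program, on ==> w must hold.
Before w := done: on ==> done
Before done := (!on) || w: on ==> ((!on) || w)
Before w := w || done: on ==> ((!on) || w || done)
Answer: WP = on ==> ((!on) || w || done)


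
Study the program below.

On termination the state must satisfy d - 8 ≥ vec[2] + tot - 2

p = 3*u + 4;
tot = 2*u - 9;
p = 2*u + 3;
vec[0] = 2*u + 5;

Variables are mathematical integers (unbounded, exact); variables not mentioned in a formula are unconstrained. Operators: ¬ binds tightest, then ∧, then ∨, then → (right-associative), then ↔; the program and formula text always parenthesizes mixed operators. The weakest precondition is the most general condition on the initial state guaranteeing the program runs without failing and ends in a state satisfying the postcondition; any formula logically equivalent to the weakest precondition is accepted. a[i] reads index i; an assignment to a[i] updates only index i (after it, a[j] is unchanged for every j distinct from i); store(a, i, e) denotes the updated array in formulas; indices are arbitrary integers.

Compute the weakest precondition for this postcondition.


Working backward. After the program, the postcondition d - 8 ≥ vec[2] + tot - 2 must hold; in canonical form it is d ≥ vec[2] + tot + 6.
Before vec[0] := 2*u + 5: d ≥ vec[2] + tot + 6
Before p := 2*u + 3: d ≥ vec[2] + tot + 6
Before tot := 2*u - 9: d ≥ vec[2] + 2*u - 3
Before p := 3*u + 4: d ≥ vec[2] + 2*u - 3
Answer: WP = d ≥ vec[2] + 2*u - 3


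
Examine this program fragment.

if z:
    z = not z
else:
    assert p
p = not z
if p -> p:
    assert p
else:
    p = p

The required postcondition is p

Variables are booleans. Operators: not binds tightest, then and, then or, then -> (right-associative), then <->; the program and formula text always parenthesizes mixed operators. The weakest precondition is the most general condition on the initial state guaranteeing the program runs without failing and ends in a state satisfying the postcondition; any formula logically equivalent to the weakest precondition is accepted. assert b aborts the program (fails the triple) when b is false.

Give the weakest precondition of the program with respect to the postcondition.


Working backward. After the program, p must hold.
Then branch requires p; else branch requires p.
Before the if: p
Before p := not z: not z
Then branch requires z; else branch requires p and (not z).
Before the if: (not z) -> (p and (not z))
Answer: WP = (not z) -> (p and (not z))


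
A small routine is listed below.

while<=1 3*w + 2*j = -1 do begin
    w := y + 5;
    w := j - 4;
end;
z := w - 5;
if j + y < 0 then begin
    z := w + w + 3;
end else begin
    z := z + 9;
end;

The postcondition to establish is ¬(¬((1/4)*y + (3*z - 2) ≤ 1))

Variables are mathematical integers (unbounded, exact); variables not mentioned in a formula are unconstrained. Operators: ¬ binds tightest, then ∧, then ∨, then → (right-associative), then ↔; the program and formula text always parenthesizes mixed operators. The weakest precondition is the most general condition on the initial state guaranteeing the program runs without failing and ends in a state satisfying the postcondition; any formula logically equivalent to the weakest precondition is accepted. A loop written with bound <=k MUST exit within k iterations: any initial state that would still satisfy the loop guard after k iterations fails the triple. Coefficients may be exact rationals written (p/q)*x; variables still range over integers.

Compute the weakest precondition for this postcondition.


Working backward. After the program, the postcondition ¬(¬((1/4)*y + (3*z - 2) ≤ 1)) must hold; in canonical form it is (1/4)*y + 3*z ≤ 3.
Then branch requires 6*w + (1/4)*y ≤ -6; else branch requires (1/4)*y + 3*z ≤ -24.
Before the if: (j + y < 0 → 6*w + (1/4)*y ≤ -6) ∧ ((¬(j + y < 0)) → (1/4)*y + 3*z ≤ -24)
Before z := w - 5: (j + y < 0 → 6*w + (1/4)*y ≤ -6) ∧ ((¬(j + y < 0)) → 3*w + (1/4)*y ≤ -9)
Before the loop (bound <=1), unroll the exhaustion recursion (WP_0 = exit-now case; WP_j = one more guarded iteration, up to j = 1):
  WP_0: (¬(2*j + 3*w = -1)) ∧ (j + y < 0 → 6*w + (1/4)*y ≤ -6) ∧ ((¬(j + y < 0)) → 3*w + (1/4)*y ≤ -9)
  WP_1: (2*j + 3*w = -1 → ((¬(5*j = 11)) ∧ (j + y < 0 → 6*j + (1/4)*y ≤ 18) ∧ ((¬(j + y < 0)) → 3*j + (1/4)*y ≤ 3))) ∧ ((¬(2*j + 3*w = -1)) → ((j + y < 0 → 6*w + (1/4)*y ≤ -6) ∧ ((¬(j + y < 0)) → 3*w + (1/4)*y ≤ -9)))
So before the loop: (2*j + 3*w = -1 → ((¬(5*j = 11)) ∧ (j + y < 0 → 6*j + (1/4)*y ≤ 18) ∧ ((¬(j + y < 0)) → 3*j + (1/4)*y ≤ 3))) ∧ ((¬(2*j + 3*w = -1)) → ((j + y < 0 → 6*w + (1/4)*y ≤ -6) ∧ ((¬(j + y < 0)) → 3*w + (1/4)*y ≤ -9)))
Answer: WP = (2*j + 3*w = -1 → ((¬(5*j = 11)) ∧ (j + y < 0 → 6*j + (1/4)*y ≤ 18) ∧ ((¬(j + y < 0)) → 3*j + (1/4)*y ≤ 3))) ∧ ((¬(2*j + 3*w = -1)) → ((j + y < 0 → 6*w + (1/4)*y ≤ -6) ∧ ((¬(j + y < 0)) → 3*w + (1/4)*y ≤ -9)))


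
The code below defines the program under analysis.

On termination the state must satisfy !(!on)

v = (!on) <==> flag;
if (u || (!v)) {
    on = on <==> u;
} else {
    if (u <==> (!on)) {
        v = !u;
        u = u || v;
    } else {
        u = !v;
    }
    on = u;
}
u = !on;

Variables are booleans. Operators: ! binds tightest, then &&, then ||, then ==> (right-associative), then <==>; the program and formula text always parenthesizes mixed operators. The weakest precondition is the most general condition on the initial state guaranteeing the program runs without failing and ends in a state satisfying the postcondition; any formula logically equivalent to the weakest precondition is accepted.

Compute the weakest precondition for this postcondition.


Working backward. After the program, the postcondition !(!on) must hold; in canonical form it is on.
Before u := !on: on
Then branch requires on <==> u; else branch requires (!(u <==> (!on))) ==> (!v).
Before the if: ((u || (!v)) ==> (on <==> u)) && ((!(u || (!v))) ==> ((!(u <==> (!on))) ==> (!v)))
Before v := (!on) <==> flag: ((u || (!((!on) <==> flag))) ==> (on <==> u)) && ((!(u || (!((!on) <==> flag)))) ==> ((!(u <==> (!on))) ==> (!((!on) <==> flag))))
Answer: WP = ((u || (!((!on) <==> flag))) ==> (on <==> u)) && ((!(u || (!((!on) <==> flag)))) ==> ((!(u <==> (!on))) ==> (!((!on) <==> flag))))


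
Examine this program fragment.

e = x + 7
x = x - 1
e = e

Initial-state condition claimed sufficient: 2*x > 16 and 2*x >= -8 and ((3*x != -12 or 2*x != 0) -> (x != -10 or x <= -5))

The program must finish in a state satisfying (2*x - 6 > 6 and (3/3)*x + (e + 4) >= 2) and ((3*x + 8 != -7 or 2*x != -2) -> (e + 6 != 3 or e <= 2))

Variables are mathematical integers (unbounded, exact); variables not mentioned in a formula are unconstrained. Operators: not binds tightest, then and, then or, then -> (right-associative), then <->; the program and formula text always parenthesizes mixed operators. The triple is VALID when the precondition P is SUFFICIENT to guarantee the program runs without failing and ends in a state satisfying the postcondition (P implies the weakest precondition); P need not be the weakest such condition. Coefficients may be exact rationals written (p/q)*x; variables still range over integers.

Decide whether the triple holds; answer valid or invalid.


Working backward. After the program, the postcondition (2*x - 6 > 6 and (3/3)*x + (e + 4) >= 2) and ((3*x + 8 != -7 or 2*x != -2) -> (e + 6 != 3 or e <= 2)) must hold; in canonical form it is 2*x > 12 and e + x >= -2 and ((3*x != -15 or 2*x != -2) -> (e != -3 or e <= 2)).
Before e := e: 2*x > 12 and e + x >= -2 and ((3*x != -15 or 2*x != -2) -> (e != -3 or e <= 2))
Before x := x - 1: 2*x > 14 and e + x >= -1 and ((3*x != -12 or 2*x != 0) -> (e != -3 or e <= 2))
Before e := x + 7: 2*x > 14 and 2*x >= -8 and ((3*x != -12 or 2*x != 0) -> (x != -10 or x <= -5))
The weakest precondition is 2*x > 14 and 2*x >= -8 and ((3*x != -12 or 2*x != 0) -> (x != -10 or x <= -5)).
Check whether 2*x > 16 and 2*x >= -8 and ((3*x != -12 or 2*x != 0) -> (x != -10 or x <= -5)) implies it.
Every state satisfying the precondition satisfies the weakest precondition: the implication holds.
Answer: valid


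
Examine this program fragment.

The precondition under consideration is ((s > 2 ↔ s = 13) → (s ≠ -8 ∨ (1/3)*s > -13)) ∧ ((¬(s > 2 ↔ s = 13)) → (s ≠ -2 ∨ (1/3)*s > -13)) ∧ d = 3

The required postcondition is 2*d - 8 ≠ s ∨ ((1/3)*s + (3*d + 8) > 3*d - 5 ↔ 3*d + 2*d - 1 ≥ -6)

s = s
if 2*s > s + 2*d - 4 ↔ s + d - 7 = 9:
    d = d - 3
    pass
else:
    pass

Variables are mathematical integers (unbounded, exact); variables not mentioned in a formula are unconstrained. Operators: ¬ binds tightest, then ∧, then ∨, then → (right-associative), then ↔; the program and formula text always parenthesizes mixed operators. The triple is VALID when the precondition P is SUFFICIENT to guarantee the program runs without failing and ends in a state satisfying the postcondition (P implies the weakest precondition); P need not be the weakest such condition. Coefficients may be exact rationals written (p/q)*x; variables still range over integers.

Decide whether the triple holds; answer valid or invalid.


Working backward. After the program, the postcondition 2*d - 8 ≠ s ∨ ((1/3)*s + (3*d + 8) > 3*d - 5 ↔ 3*d + 2*d - 1 ≥ -6) must hold; in canonical form it is 2*d ≠ s + 8 ∨ ((1/3)*s > -13 ↔ 5*d ≥ -5).
Then branch requires 2*d ≠ s + 14 ∨ ((1/3)*s > -13 ↔ 5*d ≥ 10); else branch requires 2*d ≠ s + 8 ∨ ((1/3)*s > -13 ↔ 5*d ≥ -5).
Before the if: ((s > 2*d - 4 ↔ d + s = 16) → (2*d ≠ s + 14 ∨ ((1/3)*s > -13 ↔ 5*d ≥ 10))) ∧ ((¬(s > 2*d - 4 ↔ d + s = 16)) → (2*d ≠ s + 8 ∨ ((1/3)*s > -13 ↔ 5*d ≥ -5)))
Before s := s: ((s > 2*d - 4 ↔ d + s = 16) → (2*d ≠ s + 14 ∨ ((1/3)*s > -13 ↔ 5*d ≥ 10))) ∧ ((¬(s > 2*d - 4 ↔ d + s = 16)) → (2*d ≠ s + 8 ∨ ((1/3)*s > -13 ↔ 5*d ≥ -5)))
The weakest precondition is ((s > 2*d - 4 ↔ d + s = 16) → (2*d ≠ s + 14 ∨ ((1/3)*s > -13 ↔ 5*d ≥ 10))) ∧ ((¬(s > 2*d - 4 ↔ d + s = 16)) → (2*d ≠ s + 8 ∨ ((1/3)*s > -13 ↔ 5*d ≥ -5))).
Check whether ((s > 2 ↔ s = 13) → (s ≠ -8 ∨ (1/3)*s > -13)) ∧ ((¬(s > 2 ↔ s = 13)) → (s ≠ -2 ∨ (1/3)*s > -13)) ∧ d = 3 implies it.
Every state satisfying the precondition satisfies the weakest precondition: the implication holds.
Answer: valid


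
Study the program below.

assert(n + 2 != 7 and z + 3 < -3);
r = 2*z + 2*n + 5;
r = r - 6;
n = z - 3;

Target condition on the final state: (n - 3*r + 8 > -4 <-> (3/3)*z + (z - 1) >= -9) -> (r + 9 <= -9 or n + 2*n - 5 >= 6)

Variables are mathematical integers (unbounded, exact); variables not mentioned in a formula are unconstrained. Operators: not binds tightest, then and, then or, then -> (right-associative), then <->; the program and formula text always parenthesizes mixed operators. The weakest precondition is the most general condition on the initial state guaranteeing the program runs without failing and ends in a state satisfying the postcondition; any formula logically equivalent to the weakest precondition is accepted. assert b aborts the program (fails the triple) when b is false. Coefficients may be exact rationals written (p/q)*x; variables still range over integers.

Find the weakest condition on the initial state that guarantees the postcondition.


Working backward. After the program, the postcondition (n - 3*r + 8 > -4 <-> (3/3)*z + (z - 1) >= -9) -> (r + 9 <= -9 or n + 2*n - 5 >= 6) must hold; in canonical form it is (n > 3*r - 12 <-> 2*z >= -8) -> (r <= -18 or 3*n >= 11).
Before n := z - 3: (z > 3*r - 9 <-> 2*z >= -8) -> (r <= -18 or 3*z >= 20)
Before r := r - 6: (z > 3*r - 27 <-> 2*z >= -8) -> (r <= -12 or 3*z >= 20)
Before r := 2*z + 2*n + 5: (6*n + 5*z < 12 <-> 2*z >= -8) -> (2*n + 2*z <= -17 or 3*z >= 20)
Before assert n + 2 != 7 and z + 3 < -3: n != 5 and z < -6 and ((6*n + 5*z < 12 <-> 2*z >= -8) -> (2*n + 2*z <= -17 or 3*z >= 20))
Answer: WP = n != 5 and z < -6 and ((6*n + 5*z < 12 <-> 2*z >= -8) -> (2*n + 2*z <= -17 or 3*z >= 20))


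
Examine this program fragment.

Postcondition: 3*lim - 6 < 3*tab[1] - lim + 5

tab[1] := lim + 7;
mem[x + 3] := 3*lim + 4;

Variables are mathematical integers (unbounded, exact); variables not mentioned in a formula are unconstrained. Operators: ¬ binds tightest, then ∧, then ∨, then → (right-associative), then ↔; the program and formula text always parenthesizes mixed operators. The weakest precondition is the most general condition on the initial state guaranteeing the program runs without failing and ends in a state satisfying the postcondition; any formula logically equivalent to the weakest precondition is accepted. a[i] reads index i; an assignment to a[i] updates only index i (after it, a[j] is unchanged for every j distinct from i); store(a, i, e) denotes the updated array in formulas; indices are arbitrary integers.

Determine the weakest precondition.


Working backward. After the program, the postcondition 3*lim - 6 < 3*tab[1] - lim + 5 must hold; in canonical form it is 4*lim < 3*tab[1] + 11.
Before mem[x + 3] := 3*lim + 4: 4*lim < 3*tab[1] + 11
Before tab[1] := lim + 7: lim < 32
Answer: WP = lim < 32


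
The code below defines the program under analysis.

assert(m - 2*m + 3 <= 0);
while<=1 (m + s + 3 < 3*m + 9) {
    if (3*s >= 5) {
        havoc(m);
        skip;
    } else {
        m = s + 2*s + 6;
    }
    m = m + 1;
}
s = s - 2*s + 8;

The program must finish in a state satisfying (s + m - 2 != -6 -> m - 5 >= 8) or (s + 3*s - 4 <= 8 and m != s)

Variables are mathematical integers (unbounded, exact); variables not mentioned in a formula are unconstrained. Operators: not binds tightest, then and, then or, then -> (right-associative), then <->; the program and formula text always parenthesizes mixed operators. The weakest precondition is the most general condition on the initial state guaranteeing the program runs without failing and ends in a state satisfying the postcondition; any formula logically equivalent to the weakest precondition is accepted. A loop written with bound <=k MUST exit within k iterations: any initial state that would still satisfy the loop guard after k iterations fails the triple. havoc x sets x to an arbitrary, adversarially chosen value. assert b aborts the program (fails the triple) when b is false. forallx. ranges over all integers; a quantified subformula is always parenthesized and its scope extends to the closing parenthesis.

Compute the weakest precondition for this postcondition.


Working backward. After the program, the postcondition (s + m - 2 != -6 -> m - 5 >= 8) or (s + 3*s - 4 <= 8 and m != s) must hold; in canonical form it is (m + s != -4 -> m >= 13) or (4*s <= 12 and m != s).
Before s := s - 2*s + 8: (m != s - 12 -> m >= 13) or (4*s >= 20 and m + s != 8)
Before the loop (bound <=1), unroll the exhaustion recursion (WP_0 = exit-now case; WP_j = one more guarded iteration, up to j = 1):
  WP_0: (not (s < 2*m + 6)) and ((m != s - 12 -> m >= 13) or (4*s >= 20 and m + s != 8))
  WP_1: (s < 2*m + 6 -> ((3*s >= 5 -> (forall m_1. ((not (s < 2*m_1 + 8)) and ((m_1 != s - 13 -> m_1 >= 12) or (4*s >= 20 and m_1 + s != 7))))) and ((not (3*s >= 5)) -> ((not (5*s > -20)) and ((2*s != -19 -> 3*s >= 6) or (4*s >= 20 and 4*s != 1)))))) and ((not (s < 2*m + 6)) -> ((m != s - 12 -> m >= 13) or (4*s >= 20 and m + s != 8)))
So before the loop: (s < 2*m + 6 -> ((3*s >= 5 -> (forall m_1. ((not (s < 2*m_1 + 8)) and ((m_1 != s - 13 -> m_1 >= 12) or (4*s >= 20 and m_1 + s != 7))))) and ((not (3*s >= 5)) -> ((not (5*s > -20)) and ((2*s != -19 -> 3*s >= 6) or (4*s >= 20 and 4*s != 1)))))) and ((not (s < 2*m + 6)) -> ((m != s - 12 -> m >= 13) or (4*s >= 20 and m + s != 8)))
Before assert m - 2*m + 3 <= 0: m >= 3 and (s < 2*m + 6 -> ((3*s >= 5 -> (forall m_1. ((not (s < 2*m_1 + 8)) and ((m_1 != s - 13 -> m_1 >= 12) or (4*s >= 20 and m_1 + s != 7))))) and ((not (3*s >= 5)) -> ((not (5*s > -20)) and ((2*s != -19 -> 3*s >= 6) or (4*s >= 20 and 4*s != 1)))))) and ((not (s < 2*m + 6)) -> ((m != s - 12 -> m >= 13) or (4*s >= 20 and m + s != 8)))
Answer: WP = m >= 3 and (s < 2*m + 6 -> ((3*s >= 5 -> (forall m_1. ((not (s < 2*m_1 + 8)) and ((m_1 != s - 13 -> m_1 >= 12) or (4*s >= 20 and m_1 + s != 7))))) and ((not (3*s >= 5)) -> ((not (5*s > -20)) and ((2*s != -19 -> 3*s >= 6) or (4*s >= 20 and 4*s != 1)))))) and ((not (s < 2*m + 6)) -> ((m != s - 12 -> m >= 13) or (4*s >= 20 and m + s != 8)))


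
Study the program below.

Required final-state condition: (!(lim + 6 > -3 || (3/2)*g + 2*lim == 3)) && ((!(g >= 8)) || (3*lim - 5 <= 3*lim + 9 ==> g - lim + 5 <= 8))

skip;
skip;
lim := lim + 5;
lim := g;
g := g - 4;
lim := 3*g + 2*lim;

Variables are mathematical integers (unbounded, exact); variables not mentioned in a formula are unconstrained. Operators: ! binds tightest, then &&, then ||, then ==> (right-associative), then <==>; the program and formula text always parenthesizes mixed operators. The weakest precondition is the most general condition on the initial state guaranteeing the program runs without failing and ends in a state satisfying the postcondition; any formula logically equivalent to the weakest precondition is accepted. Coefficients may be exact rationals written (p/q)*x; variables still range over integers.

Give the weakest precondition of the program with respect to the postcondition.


Working backward. After the program, the postcondition (!(lim + 6 > -3 || (3/2)*g + 2*lim == 3)) && ((!(g >= 8)) || (3*lim - 5 <= 3*lim + 9 ==> g - lim + 5 <= 8)) must hold; in canonical form it is (!(lim > -9 || (3/2)*g + 2*lim == 3)) && ((!(g >= 8)) || g <= lim + 3).
Before lim := 3*g + 2*lim: (!(3*g + 2*lim > -9 || (15/2)*g + 4*lim == 3)) && ((!(g >= 8)) || 2*g + 2*lim >= -3)
Before g := g - 4: (!(3*g + 2*lim > 3 || (15/2)*g + 4*lim == 33)) && ((!(g >= 12)) || 2*g + 2*lim >= 5)
Before lim := g: (!(5*g > 3 || (23/2)*g == 33)) && ((!(g >= 12)) || 4*g >= 5)
Before lim := lim + 5: (!(5*g > 3 || (23/2)*g == 33)) && ((!(g >= 12)) || 4*g >= 5)
Before skip: (!(5*g > 3 || (23/2)*g == 33)) && ((!(g >= 12)) || 4*g >= 5)
Before skip: (!(5*g > 3 || (23/2)*g == 33)) && ((!(g >= 12)) || 4*g >= 5)
Answer: WP = (!(5*g > 3 || (23/2)*g == 33)) && ((!(g >= 12)) || 4*g >= 5)


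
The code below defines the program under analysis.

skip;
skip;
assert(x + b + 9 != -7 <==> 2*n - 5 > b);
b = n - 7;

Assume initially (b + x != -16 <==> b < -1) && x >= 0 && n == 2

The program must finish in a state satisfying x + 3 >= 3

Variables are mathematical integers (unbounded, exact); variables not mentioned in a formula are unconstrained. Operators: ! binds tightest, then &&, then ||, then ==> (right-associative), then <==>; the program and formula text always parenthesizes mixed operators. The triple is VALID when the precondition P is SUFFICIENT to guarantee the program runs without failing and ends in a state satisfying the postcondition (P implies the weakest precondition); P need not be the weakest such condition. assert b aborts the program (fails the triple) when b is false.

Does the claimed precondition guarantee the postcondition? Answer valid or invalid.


Working backward. After the program, the postcondition x + 3 >= 3 must hold; in canonical form it is x >= 0.
Before b := n - 7: x >= 0
Before assert x + b + 9 != -7 <==> 2*n - 5 > b: (b + x != -16 <==> 2*n > b + 5) && x >= 0
Before skip: (b + x != -16 <==> 2*n > b + 5) && x >= 0
Before skip: (b + x != -16 <==> 2*n > b + 5) && x >= 0
The weakest precondition is (b + x != -16 <==> 2*n > b + 5) && x >= 0.
Check whether (b + x != -16 <==> b < -1) && x >= 0 && n == 2 implies it.
Every state satisfying the precondition satisfies the weakest precondition: the implication holds.
Answer: valid


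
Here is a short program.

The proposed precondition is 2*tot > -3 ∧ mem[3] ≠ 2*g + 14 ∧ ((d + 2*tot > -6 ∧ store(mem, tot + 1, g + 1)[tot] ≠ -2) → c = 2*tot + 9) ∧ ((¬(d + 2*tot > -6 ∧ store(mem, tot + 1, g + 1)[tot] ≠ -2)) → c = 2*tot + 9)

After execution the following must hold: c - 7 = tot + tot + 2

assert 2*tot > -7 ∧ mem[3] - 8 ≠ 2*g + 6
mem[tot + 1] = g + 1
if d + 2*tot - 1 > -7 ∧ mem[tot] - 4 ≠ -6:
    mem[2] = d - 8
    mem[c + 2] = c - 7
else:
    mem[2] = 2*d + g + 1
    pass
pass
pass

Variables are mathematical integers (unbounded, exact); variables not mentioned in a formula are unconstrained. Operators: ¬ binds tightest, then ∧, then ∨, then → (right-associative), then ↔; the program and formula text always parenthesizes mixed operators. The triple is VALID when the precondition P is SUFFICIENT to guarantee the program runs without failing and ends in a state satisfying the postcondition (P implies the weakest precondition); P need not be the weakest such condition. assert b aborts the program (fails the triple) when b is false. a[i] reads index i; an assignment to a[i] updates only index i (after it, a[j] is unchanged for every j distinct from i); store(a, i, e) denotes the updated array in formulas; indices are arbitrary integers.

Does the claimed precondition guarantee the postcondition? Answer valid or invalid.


Working backward. After the program, the postcondition c - 7 = tot + tot + 2 must hold; in canonical form it is c = 2*tot + 9.
Before skip: c = 2*tot + 9
Before skip: c = 2*tot + 9
Then branch requires c = 2*tot + 9; else branch requires c = 2*tot + 9.
Before the if: ((d + 2*tot > -6 ∧ mem[tot] ≠ -2) → c = 2*tot + 9) ∧ ((¬(d + 2*tot > -6 ∧ mem[tot] ≠ -2)) → c = 2*tot + 9)
Before mem[tot + 1] := g + 1: ((d + 2*tot > -6 ∧ store(mem, tot + 1, g + 1)[tot] ≠ -2) → c = 2*tot + 9) ∧ ((¬(d + 2*tot > -6 ∧ store(mem, tot + 1, g + 1)[tot] ≠ -2)) → c = 2*tot + 9)
Before assert 2*tot > -7 ∧ mem[3] - 8 ≠ 2*g + 6: 2*tot > -7 ∧ mem[3] ≠ 2*g + 14 ∧ ((d + 2*tot > -6 ∧ store(mem, tot + 1, g + 1)[tot] ≠ -2) → c = 2*tot + 9) ∧ ((¬(d + 2*tot > -6 ∧ store(mem, tot + 1, g + 1)[tot] ≠ -2)) → c = 2*tot + 9)
The weakest precondition is 2*tot > -7 ∧ mem[3] ≠ 2*g + 14 ∧ ((d + 2*tot > -6 ∧ store(mem, tot + 1, g + 1)[tot] ≠ -2) → c = 2*tot + 9) ∧ ((¬(d + 2*tot > -6 ∧ store(mem, tot + 1, g + 1)[tot] ≠ -2)) → c = 2*tot + 9).
Check whether 2*tot > -3 ∧ mem[3] ≠ 2*g + 14 ∧ ((d + 2*tot > -6 ∧ store(mem, tot + 1, g + 1)[tot] ≠ -2) → c = 2*tot + 9) ∧ ((¬(d + 2*tot > -6 ∧ store(mem, tot + 1, g + 1)[tot] ≠ -2)) → c = 2*tot + 9) implies it.
Every state satisfying the precondition satisfies the weakest precondition: the implication holds.
Answer: valid


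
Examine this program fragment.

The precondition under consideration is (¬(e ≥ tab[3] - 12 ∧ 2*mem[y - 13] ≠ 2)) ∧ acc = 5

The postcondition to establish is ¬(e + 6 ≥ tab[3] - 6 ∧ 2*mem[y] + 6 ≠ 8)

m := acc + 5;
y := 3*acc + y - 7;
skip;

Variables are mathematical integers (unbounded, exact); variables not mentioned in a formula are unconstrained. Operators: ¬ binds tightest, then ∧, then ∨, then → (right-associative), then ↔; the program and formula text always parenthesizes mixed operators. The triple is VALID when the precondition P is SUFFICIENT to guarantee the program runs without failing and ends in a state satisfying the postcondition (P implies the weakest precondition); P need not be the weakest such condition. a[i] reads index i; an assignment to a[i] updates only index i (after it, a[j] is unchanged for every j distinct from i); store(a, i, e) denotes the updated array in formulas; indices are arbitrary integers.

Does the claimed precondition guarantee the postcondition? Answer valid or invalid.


Working backward. After the program, the postcondition ¬(e + 6 ≥ tab[3] - 6 ∧ 2*mem[y] + 6 ≠ 8) must hold; in canonical form it is ¬(e ≥ tab[3] - 12 ∧ 2*mem[y] ≠ 2).
Before skip: ¬(e ≥ tab[3] - 12 ∧ 2*mem[y] ≠ 2)
Before y := 3*acc + y - 7: ¬(e ≥ tab[3] - 12 ∧ 2*mem[3*acc + y - 7] ≠ 2)
Before m := acc + 5: ¬(e ≥ tab[3] - 12 ∧ 2*mem[3*acc + y - 7] ≠ 2)
The weakest precondition is ¬(e ≥ tab[3] - 12 ∧ 2*mem[3*acc + y - 7] ≠ 2).
Check whether (¬(e ≥ tab[3] - 12 ∧ 2*mem[y - 13] ≠ 2)) ∧ acc = 5 implies it.
Countermodel: at the initial state acc = 5, e = -12, mem = {[-13] = 1, [3] = 1, [8] = 2, elsewhere 1}, tab = {[-13] = 0, [3] = 0, [8] = 0, elsewhere 0}, y = 0, the precondition holds but the weakest precondition fails.
Answer: invalid


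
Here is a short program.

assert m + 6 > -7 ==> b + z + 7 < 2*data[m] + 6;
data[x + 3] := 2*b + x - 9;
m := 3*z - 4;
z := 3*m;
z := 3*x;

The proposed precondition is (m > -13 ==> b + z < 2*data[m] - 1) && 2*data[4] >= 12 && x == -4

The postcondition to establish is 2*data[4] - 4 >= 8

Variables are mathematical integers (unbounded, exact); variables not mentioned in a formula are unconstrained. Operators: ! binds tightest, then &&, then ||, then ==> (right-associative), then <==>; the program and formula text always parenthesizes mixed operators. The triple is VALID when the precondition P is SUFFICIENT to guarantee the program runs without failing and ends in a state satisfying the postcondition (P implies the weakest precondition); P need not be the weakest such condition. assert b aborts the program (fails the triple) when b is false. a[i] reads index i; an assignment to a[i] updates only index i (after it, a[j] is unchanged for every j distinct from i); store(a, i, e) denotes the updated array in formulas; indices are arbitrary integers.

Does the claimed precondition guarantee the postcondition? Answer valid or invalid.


Working backward. After the program, the postcondition 2*data[4] - 4 >= 8 must hold; in canonical form it is 2*data[4] >= 12.
Before z := 3*x: 2*data[4] >= 12
Before z := 3*m: 2*data[4] >= 12
Before m := 3*z - 4: 2*data[4] >= 12
Before data[x + 3] := 2*b + x - 9: 2*store(data, x + 3, 2*b + x - 9)[4] >= 12
Before assert m + 6 > -7 ==> b + z + 7 < 2*data[m] + 6: (m > -13 ==> b + z < 2*data[m] - 1) && 2*store(data, x + 3, 2*b + x - 9)[4] >= 12
The weakest precondition is (m > -13 ==> b + z < 2*data[m] - 1) && 2*store(data, x + 3, 2*b + x - 9)[4] >= 12.
Check whether (m > -13 ==> b + z < 2*data[m] - 1) && 2*data[4] >= 12 && x == -4 implies it.
Every state satisfying the precondition satisfies the weakest precondition: the implication holds.
Answer: valid


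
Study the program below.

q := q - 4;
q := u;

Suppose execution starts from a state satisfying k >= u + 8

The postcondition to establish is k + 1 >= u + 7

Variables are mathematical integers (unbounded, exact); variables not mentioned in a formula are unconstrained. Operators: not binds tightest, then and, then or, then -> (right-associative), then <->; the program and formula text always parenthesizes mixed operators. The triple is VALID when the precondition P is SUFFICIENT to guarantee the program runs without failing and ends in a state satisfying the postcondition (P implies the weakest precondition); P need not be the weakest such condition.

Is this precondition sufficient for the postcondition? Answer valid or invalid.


Working backward. After the program, the postcondition k + 1 >= u + 7 must hold; in canonical form it is k >= u + 6.
Before q := u: k >= u + 6
Before q := q - 4: k >= u + 6
The weakest precondition is k >= u + 6.
Check whether k >= u + 8 implies it.
Every state satisfying the precondition satisfies the weakest precondition: the implication holds.
Answer: valid


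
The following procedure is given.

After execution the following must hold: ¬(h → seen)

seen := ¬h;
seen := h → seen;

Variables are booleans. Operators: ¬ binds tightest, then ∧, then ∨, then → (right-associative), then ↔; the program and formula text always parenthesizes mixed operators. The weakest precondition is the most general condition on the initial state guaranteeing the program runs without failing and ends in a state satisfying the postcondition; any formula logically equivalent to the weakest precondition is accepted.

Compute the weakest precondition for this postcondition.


Working backward. After the program, ¬(h → seen) must hold.
Before seen := h → seen: ¬(h → (h → seen))
Before seen := ¬h: ¬(h → (h → (¬h)))
Answer: WP = ¬(h → (h → (¬h)))


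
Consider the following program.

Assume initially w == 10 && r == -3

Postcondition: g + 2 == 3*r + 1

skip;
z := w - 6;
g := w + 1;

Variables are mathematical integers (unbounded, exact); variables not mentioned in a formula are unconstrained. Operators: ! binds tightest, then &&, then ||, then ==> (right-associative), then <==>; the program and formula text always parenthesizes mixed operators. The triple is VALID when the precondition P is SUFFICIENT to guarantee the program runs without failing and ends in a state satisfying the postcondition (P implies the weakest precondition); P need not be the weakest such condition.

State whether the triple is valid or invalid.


Working backward. After the program, the postcondition g + 2 == 3*r + 1 must hold; in canonical form it is g == 3*r - 1.
Before g := w + 1: w == 3*r - 2
Before z := w - 6: w == 3*r - 2
Before skip: w == 3*r - 2
The weakest precondition is w == 3*r - 2.
Check whether w == 10 && r == -3 implies it.
Countermodel: at the initial state r = -3, w = 10, the precondition holds but the weakest precondition fails.
Answer: invalid


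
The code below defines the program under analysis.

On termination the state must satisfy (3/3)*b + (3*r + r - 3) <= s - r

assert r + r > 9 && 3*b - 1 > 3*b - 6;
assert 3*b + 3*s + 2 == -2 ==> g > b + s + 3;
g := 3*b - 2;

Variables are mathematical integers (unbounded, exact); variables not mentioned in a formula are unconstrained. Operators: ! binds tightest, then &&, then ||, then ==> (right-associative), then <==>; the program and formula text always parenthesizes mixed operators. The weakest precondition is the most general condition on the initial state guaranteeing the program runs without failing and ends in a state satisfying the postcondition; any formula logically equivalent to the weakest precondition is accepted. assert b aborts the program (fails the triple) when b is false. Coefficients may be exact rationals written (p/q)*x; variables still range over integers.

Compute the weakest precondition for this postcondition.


Working backward. After the program, the postcondition (3/3)*b + (3*r + r - 3) <= s - r must hold; in canonical form it is b + 5*r <= s + 3.
Before g := 3*b - 2: b + 5*r <= s + 3
Before assert 3*b + 3*s + 2 == -2 ==> g > b + s + 3: (3*b + 3*s == -4 ==> g > b + s + 3) && b + 5*r <= s + 3
Before assert r + r > 9 && 3*b - 1 > 3*b - 6: 2*r > 9 && (3*b + 3*s == -4 ==> g > b + s + 3) && b + 5*r <= s + 3
Answer: WP = 2*r > 9 && (3*b + 3*s == -4 ==> g > b + s + 3) && b + 5*r <= s + 3
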